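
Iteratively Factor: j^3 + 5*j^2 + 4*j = (j + 1)*(j^2 + 4*j) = j*(j + 1)*(j + 4)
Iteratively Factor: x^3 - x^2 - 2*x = (x - 2)*(x^2 + x) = (x - 2)*(x + 1)*(x)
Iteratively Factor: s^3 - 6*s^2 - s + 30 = (s - 5)*(s^2 - s - 6) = (s - 5)*(s - 3)*(s + 2)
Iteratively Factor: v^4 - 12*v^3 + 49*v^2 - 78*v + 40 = (v - 2)*(v^3 - 10*v^2 + 29*v - 20) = (v - 2)*(v - 1)*(v^2 - 9*v + 20) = (v - 4)*(v - 2)*(v - 1)*(v - 5)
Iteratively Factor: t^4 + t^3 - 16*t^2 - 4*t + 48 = (t - 2)*(t^3 + 3*t^2 - 10*t - 24) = (t - 2)*(t + 4)*(t^2 - t - 6) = (t - 2)*(t + 2)*(t + 4)*(t - 3)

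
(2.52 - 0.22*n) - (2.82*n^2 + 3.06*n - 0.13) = -2.82*n^2 - 3.28*n + 2.65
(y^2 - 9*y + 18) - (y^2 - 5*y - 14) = 32 - 4*y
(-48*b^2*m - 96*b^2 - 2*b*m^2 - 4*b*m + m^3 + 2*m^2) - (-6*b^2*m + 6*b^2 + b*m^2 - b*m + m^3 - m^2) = -42*b^2*m - 102*b^2 - 3*b*m^2 - 3*b*m + 3*m^2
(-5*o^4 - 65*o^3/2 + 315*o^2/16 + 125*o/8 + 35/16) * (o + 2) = -5*o^5 - 85*o^4/2 - 725*o^3/16 + 55*o^2 + 535*o/16 + 35/8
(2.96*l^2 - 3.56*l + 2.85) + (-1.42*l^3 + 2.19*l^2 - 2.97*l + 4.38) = -1.42*l^3 + 5.15*l^2 - 6.53*l + 7.23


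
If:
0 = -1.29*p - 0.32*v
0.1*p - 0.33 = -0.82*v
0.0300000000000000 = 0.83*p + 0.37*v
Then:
No Solution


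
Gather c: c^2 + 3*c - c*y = c^2 + c*(3 - y)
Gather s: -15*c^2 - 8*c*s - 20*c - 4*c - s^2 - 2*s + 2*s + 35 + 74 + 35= -15*c^2 - 8*c*s - 24*c - s^2 + 144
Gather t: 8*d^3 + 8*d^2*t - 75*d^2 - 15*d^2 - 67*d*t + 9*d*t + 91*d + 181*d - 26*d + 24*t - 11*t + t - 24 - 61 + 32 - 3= 8*d^3 - 90*d^2 + 246*d + t*(8*d^2 - 58*d + 14) - 56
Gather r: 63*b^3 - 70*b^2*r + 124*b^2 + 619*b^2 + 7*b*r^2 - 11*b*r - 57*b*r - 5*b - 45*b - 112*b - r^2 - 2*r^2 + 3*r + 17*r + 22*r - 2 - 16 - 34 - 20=63*b^3 + 743*b^2 - 162*b + r^2*(7*b - 3) + r*(-70*b^2 - 68*b + 42) - 72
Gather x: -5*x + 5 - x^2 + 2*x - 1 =-x^2 - 3*x + 4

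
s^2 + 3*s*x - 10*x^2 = (s - 2*x)*(s + 5*x)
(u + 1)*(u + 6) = u^2 + 7*u + 6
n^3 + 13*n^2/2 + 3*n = n*(n + 1/2)*(n + 6)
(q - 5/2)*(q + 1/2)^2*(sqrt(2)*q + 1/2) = sqrt(2)*q^4 - 3*sqrt(2)*q^3/2 + q^3/2 - 9*sqrt(2)*q^2/4 - 3*q^2/4 - 9*q/8 - 5*sqrt(2)*q/8 - 5/16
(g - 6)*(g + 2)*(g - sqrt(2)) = g^3 - 4*g^2 - sqrt(2)*g^2 - 12*g + 4*sqrt(2)*g + 12*sqrt(2)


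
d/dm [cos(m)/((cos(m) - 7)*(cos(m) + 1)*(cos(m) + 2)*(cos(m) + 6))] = (3*cos(m)^4 + 4*cos(m)^3 - 43*cos(m)^2 + 84)*sin(m)/((cos(m) - 7)^2*(cos(m) + 1)^2*(cos(m) + 2)^2*(cos(m) + 6)^2)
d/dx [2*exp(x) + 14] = 2*exp(x)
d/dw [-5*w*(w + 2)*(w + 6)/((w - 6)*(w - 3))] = 5*(-w^4 + 18*w^3 + 30*w^2 - 288*w - 216)/(w^4 - 18*w^3 + 117*w^2 - 324*w + 324)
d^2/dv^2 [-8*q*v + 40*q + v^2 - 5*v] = 2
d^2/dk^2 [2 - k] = 0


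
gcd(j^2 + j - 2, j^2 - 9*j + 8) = j - 1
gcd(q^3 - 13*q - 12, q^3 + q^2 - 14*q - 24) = q^2 - q - 12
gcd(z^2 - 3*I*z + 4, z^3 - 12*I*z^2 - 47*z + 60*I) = z - 4*I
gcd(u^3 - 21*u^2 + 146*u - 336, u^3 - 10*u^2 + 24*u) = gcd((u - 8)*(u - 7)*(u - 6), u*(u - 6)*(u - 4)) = u - 6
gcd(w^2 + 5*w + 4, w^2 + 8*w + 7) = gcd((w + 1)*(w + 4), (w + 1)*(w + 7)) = w + 1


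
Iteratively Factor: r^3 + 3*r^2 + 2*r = (r + 2)*(r^2 + r) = r*(r + 2)*(r + 1)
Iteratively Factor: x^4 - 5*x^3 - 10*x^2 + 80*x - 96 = (x - 2)*(x^3 - 3*x^2 - 16*x + 48) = (x - 2)*(x + 4)*(x^2 - 7*x + 12) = (x - 3)*(x - 2)*(x + 4)*(x - 4)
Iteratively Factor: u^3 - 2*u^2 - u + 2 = (u + 1)*(u^2 - 3*u + 2) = (u - 1)*(u + 1)*(u - 2)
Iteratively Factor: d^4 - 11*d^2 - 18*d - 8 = (d - 4)*(d^3 + 4*d^2 + 5*d + 2) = (d - 4)*(d + 1)*(d^2 + 3*d + 2) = (d - 4)*(d + 1)*(d + 2)*(d + 1)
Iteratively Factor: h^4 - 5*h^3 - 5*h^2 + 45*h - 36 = (h - 1)*(h^3 - 4*h^2 - 9*h + 36) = (h - 4)*(h - 1)*(h^2 - 9) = (h - 4)*(h - 3)*(h - 1)*(h + 3)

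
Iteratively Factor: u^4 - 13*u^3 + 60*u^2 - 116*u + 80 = (u - 5)*(u^3 - 8*u^2 + 20*u - 16) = (u - 5)*(u - 4)*(u^2 - 4*u + 4) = (u - 5)*(u - 4)*(u - 2)*(u - 2)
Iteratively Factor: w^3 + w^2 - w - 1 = (w - 1)*(w^2 + 2*w + 1) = (w - 1)*(w + 1)*(w + 1)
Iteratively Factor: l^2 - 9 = (l - 3)*(l + 3)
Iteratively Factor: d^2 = (d)*(d)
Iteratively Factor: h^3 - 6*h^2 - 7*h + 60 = (h + 3)*(h^2 - 9*h + 20) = (h - 5)*(h + 3)*(h - 4)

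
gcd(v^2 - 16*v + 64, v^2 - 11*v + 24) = v - 8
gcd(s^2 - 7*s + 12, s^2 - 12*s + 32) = s - 4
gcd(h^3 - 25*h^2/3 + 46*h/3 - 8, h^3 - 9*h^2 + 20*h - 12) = h^2 - 7*h + 6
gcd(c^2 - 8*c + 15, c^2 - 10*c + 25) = c - 5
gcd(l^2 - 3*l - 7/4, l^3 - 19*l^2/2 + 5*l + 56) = l - 7/2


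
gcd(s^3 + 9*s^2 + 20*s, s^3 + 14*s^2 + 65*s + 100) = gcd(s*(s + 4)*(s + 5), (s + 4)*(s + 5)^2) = s^2 + 9*s + 20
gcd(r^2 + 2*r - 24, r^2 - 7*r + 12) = r - 4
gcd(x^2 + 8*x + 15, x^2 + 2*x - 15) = x + 5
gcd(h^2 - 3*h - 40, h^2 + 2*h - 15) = h + 5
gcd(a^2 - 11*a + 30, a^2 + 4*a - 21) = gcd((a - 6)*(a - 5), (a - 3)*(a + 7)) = 1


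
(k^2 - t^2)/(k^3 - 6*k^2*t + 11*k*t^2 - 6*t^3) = (k + t)/(k^2 - 5*k*t + 6*t^2)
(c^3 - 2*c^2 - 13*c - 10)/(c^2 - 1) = (c^2 - 3*c - 10)/(c - 1)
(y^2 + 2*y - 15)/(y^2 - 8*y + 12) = (y^2 + 2*y - 15)/(y^2 - 8*y + 12)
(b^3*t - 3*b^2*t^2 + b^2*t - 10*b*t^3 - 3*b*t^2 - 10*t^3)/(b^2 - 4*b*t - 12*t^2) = t*(-b^2 + 5*b*t - b + 5*t)/(-b + 6*t)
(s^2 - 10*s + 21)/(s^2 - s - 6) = (s - 7)/(s + 2)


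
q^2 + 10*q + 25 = (q + 5)^2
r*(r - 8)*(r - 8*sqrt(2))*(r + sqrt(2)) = r^4 - 7*sqrt(2)*r^3 - 8*r^3 - 16*r^2 + 56*sqrt(2)*r^2 + 128*r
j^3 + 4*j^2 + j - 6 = (j - 1)*(j + 2)*(j + 3)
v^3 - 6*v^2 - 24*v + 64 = (v - 8)*(v - 2)*(v + 4)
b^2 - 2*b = b*(b - 2)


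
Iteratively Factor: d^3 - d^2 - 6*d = (d)*(d^2 - d - 6) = d*(d + 2)*(d - 3)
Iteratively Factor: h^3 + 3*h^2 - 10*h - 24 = (h - 3)*(h^2 + 6*h + 8) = (h - 3)*(h + 4)*(h + 2)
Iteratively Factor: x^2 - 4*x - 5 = (x - 5)*(x + 1)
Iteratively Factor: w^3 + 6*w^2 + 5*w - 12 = (w + 3)*(w^2 + 3*w - 4) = (w + 3)*(w + 4)*(w - 1)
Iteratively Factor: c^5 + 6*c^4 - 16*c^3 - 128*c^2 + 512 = (c + 4)*(c^4 + 2*c^3 - 24*c^2 - 32*c + 128) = (c + 4)^2*(c^3 - 2*c^2 - 16*c + 32) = (c - 4)*(c + 4)^2*(c^2 + 2*c - 8) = (c - 4)*(c - 2)*(c + 4)^2*(c + 4)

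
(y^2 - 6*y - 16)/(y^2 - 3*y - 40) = (y + 2)/(y + 5)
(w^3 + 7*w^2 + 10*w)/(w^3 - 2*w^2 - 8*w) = (w + 5)/(w - 4)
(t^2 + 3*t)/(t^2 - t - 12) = t/(t - 4)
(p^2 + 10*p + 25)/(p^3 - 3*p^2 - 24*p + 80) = (p + 5)/(p^2 - 8*p + 16)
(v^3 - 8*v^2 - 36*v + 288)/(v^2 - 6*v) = v - 2 - 48/v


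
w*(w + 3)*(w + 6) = w^3 + 9*w^2 + 18*w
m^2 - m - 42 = (m - 7)*(m + 6)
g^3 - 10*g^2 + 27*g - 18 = (g - 6)*(g - 3)*(g - 1)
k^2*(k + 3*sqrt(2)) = k^3 + 3*sqrt(2)*k^2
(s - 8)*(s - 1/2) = s^2 - 17*s/2 + 4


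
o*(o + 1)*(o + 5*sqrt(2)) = o^3 + o^2 + 5*sqrt(2)*o^2 + 5*sqrt(2)*o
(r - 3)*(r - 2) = r^2 - 5*r + 6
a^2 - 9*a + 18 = (a - 6)*(a - 3)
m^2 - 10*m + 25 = (m - 5)^2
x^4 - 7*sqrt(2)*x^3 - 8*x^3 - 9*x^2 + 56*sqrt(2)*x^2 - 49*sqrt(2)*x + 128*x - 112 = (x - 7)*(x - 1)*(x - 8*sqrt(2))*(x + sqrt(2))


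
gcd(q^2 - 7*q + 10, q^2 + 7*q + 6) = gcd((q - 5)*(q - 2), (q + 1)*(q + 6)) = 1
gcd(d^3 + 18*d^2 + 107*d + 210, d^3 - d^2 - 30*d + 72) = d + 6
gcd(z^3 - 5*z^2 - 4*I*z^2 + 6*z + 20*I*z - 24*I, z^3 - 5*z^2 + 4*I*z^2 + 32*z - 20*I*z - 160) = z - 4*I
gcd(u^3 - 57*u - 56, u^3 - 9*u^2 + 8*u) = u - 8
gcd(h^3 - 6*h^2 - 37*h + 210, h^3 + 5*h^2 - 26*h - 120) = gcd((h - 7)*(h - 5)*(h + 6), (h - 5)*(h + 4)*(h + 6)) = h^2 + h - 30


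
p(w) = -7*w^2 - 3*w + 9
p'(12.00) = -171.00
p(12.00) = -1035.00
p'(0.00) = -3.00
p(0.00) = 9.00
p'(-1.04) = 11.56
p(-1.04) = 4.55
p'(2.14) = -32.96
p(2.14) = -29.48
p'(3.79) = -56.06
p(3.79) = -102.92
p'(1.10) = -18.40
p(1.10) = -2.77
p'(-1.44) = 17.16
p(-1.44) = -1.20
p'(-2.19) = 27.66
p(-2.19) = -18.00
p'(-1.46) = 17.44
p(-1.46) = -1.54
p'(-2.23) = 28.22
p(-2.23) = -19.12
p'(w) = -14*w - 3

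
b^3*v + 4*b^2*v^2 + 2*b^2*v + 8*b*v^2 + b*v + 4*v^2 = (b + 1)*(b + 4*v)*(b*v + v)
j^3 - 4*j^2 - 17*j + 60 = (j - 5)*(j - 3)*(j + 4)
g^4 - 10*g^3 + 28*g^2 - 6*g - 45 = (g - 5)*(g - 3)^2*(g + 1)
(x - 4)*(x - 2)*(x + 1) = x^3 - 5*x^2 + 2*x + 8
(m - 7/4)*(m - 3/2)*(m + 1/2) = m^3 - 11*m^2/4 + m + 21/16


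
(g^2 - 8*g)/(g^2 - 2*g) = (g - 8)/(g - 2)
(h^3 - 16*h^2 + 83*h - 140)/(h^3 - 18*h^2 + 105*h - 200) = (h^2 - 11*h + 28)/(h^2 - 13*h + 40)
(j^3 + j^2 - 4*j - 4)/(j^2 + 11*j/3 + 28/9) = 9*(j^3 + j^2 - 4*j - 4)/(9*j^2 + 33*j + 28)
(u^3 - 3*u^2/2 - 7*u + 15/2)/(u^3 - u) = (2*u^2 - u - 15)/(2*u*(u + 1))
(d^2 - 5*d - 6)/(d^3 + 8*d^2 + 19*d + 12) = (d - 6)/(d^2 + 7*d + 12)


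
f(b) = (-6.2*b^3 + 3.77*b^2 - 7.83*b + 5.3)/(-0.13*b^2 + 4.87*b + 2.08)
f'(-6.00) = 13.01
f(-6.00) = -47.99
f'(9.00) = -32.24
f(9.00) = -120.96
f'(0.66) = -2.09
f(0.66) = -0.00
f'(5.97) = -17.81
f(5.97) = -46.24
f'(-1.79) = 4.29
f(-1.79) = -9.49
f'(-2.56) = 6.51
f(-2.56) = -13.71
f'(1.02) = -2.30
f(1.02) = -0.77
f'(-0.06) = -13.52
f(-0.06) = 3.24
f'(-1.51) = 3.08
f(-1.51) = -8.45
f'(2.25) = -5.08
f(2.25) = -5.16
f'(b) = (0.26*b - 4.87)*(-6.2*b^3 + 3.77*b^2 - 7.83*b + 5.3)/(-0.13*b^2 + 4.87*b + 2.08)^2 + (-18.6*b^2 + 7.54*b - 7.83)/(-0.13*b^2 + 4.87*b + 2.08) = (0.806*b^4 - 60.388*b^3 - 21.346*b^2 + 17.0612*b - 42.0974)/(0.0169*b^4 - 1.2662*b^3 + 23.1761*b^2 + 20.2592*b + 4.3264)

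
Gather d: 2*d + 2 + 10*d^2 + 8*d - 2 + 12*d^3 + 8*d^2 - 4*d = 12*d^3 + 18*d^2 + 6*d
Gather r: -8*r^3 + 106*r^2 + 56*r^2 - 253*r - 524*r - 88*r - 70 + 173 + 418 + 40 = -8*r^3 + 162*r^2 - 865*r + 561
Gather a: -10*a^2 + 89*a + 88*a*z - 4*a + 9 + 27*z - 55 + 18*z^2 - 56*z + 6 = -10*a^2 + a*(88*z + 85) + 18*z^2 - 29*z - 40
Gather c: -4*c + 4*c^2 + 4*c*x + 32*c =4*c^2 + c*(4*x + 28)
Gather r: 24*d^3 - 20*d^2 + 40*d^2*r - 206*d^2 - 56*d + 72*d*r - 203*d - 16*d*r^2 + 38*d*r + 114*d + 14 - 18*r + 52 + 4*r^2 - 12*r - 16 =24*d^3 - 226*d^2 - 145*d + r^2*(4 - 16*d) + r*(40*d^2 + 110*d - 30) + 50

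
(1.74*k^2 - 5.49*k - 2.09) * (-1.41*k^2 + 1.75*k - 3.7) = -2.4534*k^4 + 10.7859*k^3 - 13.0986*k^2 + 16.6555*k + 7.733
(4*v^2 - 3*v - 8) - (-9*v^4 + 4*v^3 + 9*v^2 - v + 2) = 9*v^4 - 4*v^3 - 5*v^2 - 2*v - 10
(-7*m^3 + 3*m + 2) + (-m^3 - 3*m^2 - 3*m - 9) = -8*m^3 - 3*m^2 - 7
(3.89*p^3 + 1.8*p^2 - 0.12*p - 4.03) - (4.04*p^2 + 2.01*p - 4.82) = 3.89*p^3 - 2.24*p^2 - 2.13*p + 0.79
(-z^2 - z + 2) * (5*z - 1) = -5*z^3 - 4*z^2 + 11*z - 2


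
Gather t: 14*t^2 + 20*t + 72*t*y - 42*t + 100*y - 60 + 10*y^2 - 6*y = 14*t^2 + t*(72*y - 22) + 10*y^2 + 94*y - 60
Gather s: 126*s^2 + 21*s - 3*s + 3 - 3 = 126*s^2 + 18*s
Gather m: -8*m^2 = -8*m^2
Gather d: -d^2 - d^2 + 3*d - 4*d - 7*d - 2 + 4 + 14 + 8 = -2*d^2 - 8*d + 24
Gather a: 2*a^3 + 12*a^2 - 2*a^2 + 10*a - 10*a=2*a^3 + 10*a^2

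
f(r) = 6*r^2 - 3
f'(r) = 12*r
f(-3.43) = 67.59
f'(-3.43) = -41.16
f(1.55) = 11.42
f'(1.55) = 18.60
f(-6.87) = 280.18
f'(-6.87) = -82.44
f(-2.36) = 30.42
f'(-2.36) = -28.32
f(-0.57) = -1.05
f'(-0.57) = -6.84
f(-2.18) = 25.51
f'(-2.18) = -26.16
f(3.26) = 60.77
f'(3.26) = 39.12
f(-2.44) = 32.72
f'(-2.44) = -29.28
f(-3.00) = 51.00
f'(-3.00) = -36.00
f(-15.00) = 1347.00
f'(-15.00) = -180.00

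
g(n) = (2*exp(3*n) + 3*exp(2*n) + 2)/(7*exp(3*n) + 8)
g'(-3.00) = 0.00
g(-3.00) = 0.25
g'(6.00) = 0.00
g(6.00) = 0.29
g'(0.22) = 0.05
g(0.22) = 0.49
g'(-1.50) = 0.04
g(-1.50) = 0.27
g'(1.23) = -0.11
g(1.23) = 0.41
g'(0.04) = 0.13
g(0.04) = 0.47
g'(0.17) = 0.07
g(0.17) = 0.49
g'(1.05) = -0.12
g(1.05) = 0.43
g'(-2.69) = 0.00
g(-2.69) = 0.25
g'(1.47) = -0.09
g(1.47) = 0.38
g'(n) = (6*exp(3*n) + 6*exp(2*n))/(7*exp(3*n) + 8) - 21*(2*exp(3*n) + 3*exp(2*n) + 2)*exp(3*n)/(7*exp(3*n) + 8)^2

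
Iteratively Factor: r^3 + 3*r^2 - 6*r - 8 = (r + 1)*(r^2 + 2*r - 8) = (r + 1)*(r + 4)*(r - 2)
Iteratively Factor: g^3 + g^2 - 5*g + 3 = (g - 1)*(g^2 + 2*g - 3) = (g - 1)*(g + 3)*(g - 1)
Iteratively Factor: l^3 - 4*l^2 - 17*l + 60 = (l + 4)*(l^2 - 8*l + 15) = (l - 5)*(l + 4)*(l - 3)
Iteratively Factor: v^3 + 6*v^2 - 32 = (v + 4)*(v^2 + 2*v - 8) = (v + 4)^2*(v - 2)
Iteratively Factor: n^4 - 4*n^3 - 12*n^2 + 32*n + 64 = (n - 4)*(n^3 - 12*n - 16) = (n - 4)*(n + 2)*(n^2 - 2*n - 8) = (n - 4)*(n + 2)^2*(n - 4)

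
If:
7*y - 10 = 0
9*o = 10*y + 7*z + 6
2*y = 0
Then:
No Solution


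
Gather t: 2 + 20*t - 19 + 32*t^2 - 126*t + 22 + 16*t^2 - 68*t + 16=48*t^2 - 174*t + 21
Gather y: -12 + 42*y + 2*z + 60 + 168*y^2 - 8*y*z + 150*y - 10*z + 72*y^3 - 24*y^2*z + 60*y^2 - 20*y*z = 72*y^3 + y^2*(228 - 24*z) + y*(192 - 28*z) - 8*z + 48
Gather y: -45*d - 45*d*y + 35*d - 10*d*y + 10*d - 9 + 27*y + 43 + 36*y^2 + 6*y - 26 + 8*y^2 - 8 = 44*y^2 + y*(33 - 55*d)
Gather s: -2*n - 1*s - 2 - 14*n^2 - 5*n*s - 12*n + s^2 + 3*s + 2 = -14*n^2 - 14*n + s^2 + s*(2 - 5*n)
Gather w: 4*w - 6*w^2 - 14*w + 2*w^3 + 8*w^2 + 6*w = 2*w^3 + 2*w^2 - 4*w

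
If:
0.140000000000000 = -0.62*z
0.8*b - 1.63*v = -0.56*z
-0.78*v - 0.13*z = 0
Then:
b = 0.23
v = 0.04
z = -0.23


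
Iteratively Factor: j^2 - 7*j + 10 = (j - 2)*(j - 5)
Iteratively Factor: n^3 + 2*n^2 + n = (n)*(n^2 + 2*n + 1) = n*(n + 1)*(n + 1)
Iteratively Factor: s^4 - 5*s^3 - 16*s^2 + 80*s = (s + 4)*(s^3 - 9*s^2 + 20*s) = (s - 5)*(s + 4)*(s^2 - 4*s) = s*(s - 5)*(s + 4)*(s - 4)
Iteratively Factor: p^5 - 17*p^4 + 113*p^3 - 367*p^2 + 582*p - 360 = (p - 2)*(p^4 - 15*p^3 + 83*p^2 - 201*p + 180) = (p - 3)*(p - 2)*(p^3 - 12*p^2 + 47*p - 60) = (p - 3)^2*(p - 2)*(p^2 - 9*p + 20) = (p - 4)*(p - 3)^2*(p - 2)*(p - 5)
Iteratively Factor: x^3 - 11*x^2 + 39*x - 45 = (x - 5)*(x^2 - 6*x + 9) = (x - 5)*(x - 3)*(x - 3)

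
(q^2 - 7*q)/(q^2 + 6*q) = (q - 7)/(q + 6)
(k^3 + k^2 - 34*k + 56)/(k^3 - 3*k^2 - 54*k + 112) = (k - 4)/(k - 8)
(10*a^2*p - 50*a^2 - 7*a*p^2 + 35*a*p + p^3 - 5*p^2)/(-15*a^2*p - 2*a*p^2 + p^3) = (-2*a*p + 10*a + p^2 - 5*p)/(p*(3*a + p))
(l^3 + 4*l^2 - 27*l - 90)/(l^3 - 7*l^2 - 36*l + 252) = (l^2 - 2*l - 15)/(l^2 - 13*l + 42)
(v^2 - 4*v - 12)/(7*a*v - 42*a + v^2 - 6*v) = (v + 2)/(7*a + v)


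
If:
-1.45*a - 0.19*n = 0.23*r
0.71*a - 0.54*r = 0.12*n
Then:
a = 0.242797021689867*r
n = -3.06345095500162*r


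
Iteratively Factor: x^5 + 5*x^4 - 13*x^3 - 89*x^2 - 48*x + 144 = (x - 4)*(x^4 + 9*x^3 + 23*x^2 + 3*x - 36) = (x - 4)*(x - 1)*(x^3 + 10*x^2 + 33*x + 36) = (x - 4)*(x - 1)*(x + 3)*(x^2 + 7*x + 12) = (x - 4)*(x - 1)*(x + 3)*(x + 4)*(x + 3)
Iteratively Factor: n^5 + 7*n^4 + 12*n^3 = (n)*(n^4 + 7*n^3 + 12*n^2) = n^2*(n^3 + 7*n^2 + 12*n) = n^2*(n + 4)*(n^2 + 3*n) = n^3*(n + 4)*(n + 3)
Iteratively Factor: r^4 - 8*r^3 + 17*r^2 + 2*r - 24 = (r + 1)*(r^3 - 9*r^2 + 26*r - 24) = (r - 2)*(r + 1)*(r^2 - 7*r + 12) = (r - 3)*(r - 2)*(r + 1)*(r - 4)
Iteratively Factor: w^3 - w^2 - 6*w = (w + 2)*(w^2 - 3*w) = w*(w + 2)*(w - 3)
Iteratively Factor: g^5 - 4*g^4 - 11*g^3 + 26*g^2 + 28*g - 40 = (g + 2)*(g^4 - 6*g^3 + g^2 + 24*g - 20) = (g + 2)^2*(g^3 - 8*g^2 + 17*g - 10) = (g - 2)*(g + 2)^2*(g^2 - 6*g + 5) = (g - 5)*(g - 2)*(g + 2)^2*(g - 1)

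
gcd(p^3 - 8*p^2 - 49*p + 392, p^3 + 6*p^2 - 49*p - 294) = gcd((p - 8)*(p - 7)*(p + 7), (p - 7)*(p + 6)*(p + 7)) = p^2 - 49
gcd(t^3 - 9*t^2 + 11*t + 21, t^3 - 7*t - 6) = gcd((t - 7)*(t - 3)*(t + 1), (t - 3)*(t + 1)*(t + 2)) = t^2 - 2*t - 3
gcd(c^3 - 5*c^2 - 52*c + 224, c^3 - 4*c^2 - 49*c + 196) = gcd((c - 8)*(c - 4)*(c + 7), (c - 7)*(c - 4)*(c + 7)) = c^2 + 3*c - 28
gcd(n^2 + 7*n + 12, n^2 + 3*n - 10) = 1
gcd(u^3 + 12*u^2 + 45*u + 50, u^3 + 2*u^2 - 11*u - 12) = 1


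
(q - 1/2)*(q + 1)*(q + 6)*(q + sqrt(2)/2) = q^4 + sqrt(2)*q^3/2 + 13*q^3/2 + 5*q^2/2 + 13*sqrt(2)*q^2/4 - 3*q + 5*sqrt(2)*q/4 - 3*sqrt(2)/2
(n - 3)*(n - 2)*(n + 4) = n^3 - n^2 - 14*n + 24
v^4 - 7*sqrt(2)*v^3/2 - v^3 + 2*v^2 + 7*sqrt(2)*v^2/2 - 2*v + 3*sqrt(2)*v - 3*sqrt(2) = (v - 1)*(v - 3*sqrt(2))*(v - sqrt(2))*(v + sqrt(2)/2)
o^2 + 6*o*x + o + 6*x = (o + 1)*(o + 6*x)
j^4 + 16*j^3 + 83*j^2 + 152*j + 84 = (j + 1)*(j + 2)*(j + 6)*(j + 7)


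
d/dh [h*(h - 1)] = 2*h - 1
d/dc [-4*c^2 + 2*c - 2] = 2 - 8*c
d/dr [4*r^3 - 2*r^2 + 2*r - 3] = 12*r^2 - 4*r + 2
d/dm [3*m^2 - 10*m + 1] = 6*m - 10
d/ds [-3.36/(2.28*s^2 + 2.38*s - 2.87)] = (15.3216*s + 7.9968)/(2.28*s^2 + 2.38*s - 2.87)^2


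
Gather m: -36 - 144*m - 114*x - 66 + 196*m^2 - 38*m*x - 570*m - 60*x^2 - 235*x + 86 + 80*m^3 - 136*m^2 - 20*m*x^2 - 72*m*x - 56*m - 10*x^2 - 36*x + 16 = 80*m^3 + 60*m^2 + m*(-20*x^2 - 110*x - 770) - 70*x^2 - 385*x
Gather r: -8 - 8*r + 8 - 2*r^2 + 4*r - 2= -2*r^2 - 4*r - 2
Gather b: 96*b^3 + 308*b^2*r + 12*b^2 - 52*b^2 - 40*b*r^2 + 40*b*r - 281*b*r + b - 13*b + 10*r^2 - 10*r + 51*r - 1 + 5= 96*b^3 + b^2*(308*r - 40) + b*(-40*r^2 - 241*r - 12) + 10*r^2 + 41*r + 4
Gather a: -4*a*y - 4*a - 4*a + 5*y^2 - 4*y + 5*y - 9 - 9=a*(-4*y - 8) + 5*y^2 + y - 18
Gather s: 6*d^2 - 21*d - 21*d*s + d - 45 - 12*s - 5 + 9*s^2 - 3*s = 6*d^2 - 20*d + 9*s^2 + s*(-21*d - 15) - 50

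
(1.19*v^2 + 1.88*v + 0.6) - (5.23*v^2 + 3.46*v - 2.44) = -4.04*v^2 - 1.58*v + 3.04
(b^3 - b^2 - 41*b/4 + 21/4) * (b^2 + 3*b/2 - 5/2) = b^5 + b^4/2 - 57*b^3/4 - 61*b^2/8 + 67*b/2 - 105/8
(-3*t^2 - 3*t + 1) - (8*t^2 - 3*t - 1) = 2 - 11*t^2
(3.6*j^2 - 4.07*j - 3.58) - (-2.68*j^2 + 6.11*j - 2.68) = 6.28*j^2 - 10.18*j - 0.9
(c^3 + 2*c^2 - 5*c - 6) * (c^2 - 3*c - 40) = c^5 - c^4 - 51*c^3 - 71*c^2 + 218*c + 240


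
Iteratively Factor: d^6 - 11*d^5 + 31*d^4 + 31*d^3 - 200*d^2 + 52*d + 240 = (d - 5)*(d^5 - 6*d^4 + d^3 + 36*d^2 - 20*d - 48) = (d - 5)*(d - 4)*(d^4 - 2*d^3 - 7*d^2 + 8*d + 12) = (d - 5)*(d - 4)*(d - 2)*(d^3 - 7*d - 6) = (d - 5)*(d - 4)*(d - 2)*(d + 2)*(d^2 - 2*d - 3) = (d - 5)*(d - 4)*(d - 3)*(d - 2)*(d + 2)*(d + 1)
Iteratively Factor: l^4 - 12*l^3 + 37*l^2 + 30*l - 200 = (l - 4)*(l^3 - 8*l^2 + 5*l + 50) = (l - 4)*(l + 2)*(l^2 - 10*l + 25) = (l - 5)*(l - 4)*(l + 2)*(l - 5)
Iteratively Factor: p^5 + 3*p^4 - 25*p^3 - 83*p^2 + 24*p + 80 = (p - 1)*(p^4 + 4*p^3 - 21*p^2 - 104*p - 80) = (p - 1)*(p + 4)*(p^3 - 21*p - 20) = (p - 1)*(p + 1)*(p + 4)*(p^2 - p - 20) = (p - 1)*(p + 1)*(p + 4)^2*(p - 5)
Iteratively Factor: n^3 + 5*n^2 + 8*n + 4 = (n + 2)*(n^2 + 3*n + 2) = (n + 1)*(n + 2)*(n + 2)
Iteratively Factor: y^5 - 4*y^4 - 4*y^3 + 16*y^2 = (y - 4)*(y^4 - 4*y^2) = y*(y - 4)*(y^3 - 4*y) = y*(y - 4)*(y - 2)*(y^2 + 2*y) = y*(y - 4)*(y - 2)*(y + 2)*(y)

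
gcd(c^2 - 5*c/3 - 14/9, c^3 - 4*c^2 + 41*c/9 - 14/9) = c - 7/3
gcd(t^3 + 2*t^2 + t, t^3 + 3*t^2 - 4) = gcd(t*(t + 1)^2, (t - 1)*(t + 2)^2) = 1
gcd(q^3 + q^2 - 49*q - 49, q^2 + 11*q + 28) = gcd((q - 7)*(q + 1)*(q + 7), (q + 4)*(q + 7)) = q + 7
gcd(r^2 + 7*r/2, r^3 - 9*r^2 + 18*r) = r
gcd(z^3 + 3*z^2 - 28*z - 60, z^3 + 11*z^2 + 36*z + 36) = z^2 + 8*z + 12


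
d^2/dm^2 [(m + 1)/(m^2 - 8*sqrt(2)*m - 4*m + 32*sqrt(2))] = 2*(4*(m + 1)*(-m + 2 + 4*sqrt(2))^2 + (-3*m + 3 + 8*sqrt(2))*(m^2 - 8*sqrt(2)*m - 4*m + 32*sqrt(2)))/(m^2 - 8*sqrt(2)*m - 4*m + 32*sqrt(2))^3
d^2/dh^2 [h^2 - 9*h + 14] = 2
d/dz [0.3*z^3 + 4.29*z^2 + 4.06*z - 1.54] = 0.9*z^2 + 8.58*z + 4.06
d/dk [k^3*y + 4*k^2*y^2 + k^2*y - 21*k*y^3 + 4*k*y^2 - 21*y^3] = y*(3*k^2 + 8*k*y + 2*k - 21*y^2 + 4*y)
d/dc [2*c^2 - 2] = 4*c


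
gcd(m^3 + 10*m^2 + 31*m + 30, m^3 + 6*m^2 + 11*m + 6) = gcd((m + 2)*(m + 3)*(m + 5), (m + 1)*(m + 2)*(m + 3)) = m^2 + 5*m + 6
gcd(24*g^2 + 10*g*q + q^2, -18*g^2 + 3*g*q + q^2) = 6*g + q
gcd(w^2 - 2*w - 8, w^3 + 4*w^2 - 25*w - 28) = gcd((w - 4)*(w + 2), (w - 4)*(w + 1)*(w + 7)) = w - 4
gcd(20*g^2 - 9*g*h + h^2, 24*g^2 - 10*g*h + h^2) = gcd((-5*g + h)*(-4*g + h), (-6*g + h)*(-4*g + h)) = 4*g - h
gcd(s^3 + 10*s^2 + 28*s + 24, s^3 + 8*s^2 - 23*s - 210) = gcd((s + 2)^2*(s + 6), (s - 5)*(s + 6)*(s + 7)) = s + 6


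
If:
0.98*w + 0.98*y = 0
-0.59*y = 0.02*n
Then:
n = -29.5*y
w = -y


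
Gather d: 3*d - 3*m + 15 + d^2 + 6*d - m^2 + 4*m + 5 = d^2 + 9*d - m^2 + m + 20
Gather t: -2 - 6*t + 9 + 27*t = 21*t + 7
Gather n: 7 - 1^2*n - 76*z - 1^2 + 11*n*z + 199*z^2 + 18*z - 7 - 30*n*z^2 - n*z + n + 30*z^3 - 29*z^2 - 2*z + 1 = n*(-30*z^2 + 10*z) + 30*z^3 + 170*z^2 - 60*z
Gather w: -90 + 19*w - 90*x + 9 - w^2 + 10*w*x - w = -w^2 + w*(10*x + 18) - 90*x - 81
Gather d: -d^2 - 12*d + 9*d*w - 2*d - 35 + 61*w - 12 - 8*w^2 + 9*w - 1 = -d^2 + d*(9*w - 14) - 8*w^2 + 70*w - 48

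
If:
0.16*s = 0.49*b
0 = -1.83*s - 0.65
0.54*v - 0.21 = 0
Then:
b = -0.12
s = -0.36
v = 0.39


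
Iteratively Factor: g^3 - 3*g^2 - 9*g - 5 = (g + 1)*(g^2 - 4*g - 5) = (g - 5)*(g + 1)*(g + 1)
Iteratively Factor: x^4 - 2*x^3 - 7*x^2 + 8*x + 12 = (x - 3)*(x^3 + x^2 - 4*x - 4) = (x - 3)*(x - 2)*(x^2 + 3*x + 2) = (x - 3)*(x - 2)*(x + 1)*(x + 2)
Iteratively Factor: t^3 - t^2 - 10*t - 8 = (t + 1)*(t^2 - 2*t - 8) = (t - 4)*(t + 1)*(t + 2)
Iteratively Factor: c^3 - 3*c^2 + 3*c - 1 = (c - 1)*(c^2 - 2*c + 1) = (c - 1)^2*(c - 1)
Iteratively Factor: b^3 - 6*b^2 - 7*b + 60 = (b - 4)*(b^2 - 2*b - 15) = (b - 5)*(b - 4)*(b + 3)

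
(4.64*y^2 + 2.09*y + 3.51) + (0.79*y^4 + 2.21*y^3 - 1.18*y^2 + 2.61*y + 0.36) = 0.79*y^4 + 2.21*y^3 + 3.46*y^2 + 4.7*y + 3.87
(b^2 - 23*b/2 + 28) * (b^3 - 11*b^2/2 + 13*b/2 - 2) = b^5 - 17*b^4 + 391*b^3/4 - 923*b^2/4 + 205*b - 56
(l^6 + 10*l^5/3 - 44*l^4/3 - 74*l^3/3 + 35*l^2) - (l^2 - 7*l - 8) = l^6 + 10*l^5/3 - 44*l^4/3 - 74*l^3/3 + 34*l^2 + 7*l + 8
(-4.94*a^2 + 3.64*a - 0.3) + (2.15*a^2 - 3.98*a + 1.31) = -2.79*a^2 - 0.34*a + 1.01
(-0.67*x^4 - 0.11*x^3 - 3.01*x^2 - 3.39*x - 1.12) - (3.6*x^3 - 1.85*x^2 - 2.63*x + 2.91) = -0.67*x^4 - 3.71*x^3 - 1.16*x^2 - 0.76*x - 4.03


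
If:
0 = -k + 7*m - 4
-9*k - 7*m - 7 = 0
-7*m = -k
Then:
No Solution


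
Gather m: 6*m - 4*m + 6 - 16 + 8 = 2*m - 2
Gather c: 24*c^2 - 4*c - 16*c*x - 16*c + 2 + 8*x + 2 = 24*c^2 + c*(-16*x - 20) + 8*x + 4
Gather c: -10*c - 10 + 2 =-10*c - 8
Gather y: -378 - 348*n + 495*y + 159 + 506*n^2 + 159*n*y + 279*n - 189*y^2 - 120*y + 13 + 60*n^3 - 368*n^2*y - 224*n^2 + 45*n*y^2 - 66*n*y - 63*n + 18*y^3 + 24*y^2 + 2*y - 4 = 60*n^3 + 282*n^2 - 132*n + 18*y^3 + y^2*(45*n - 165) + y*(-368*n^2 + 93*n + 377) - 210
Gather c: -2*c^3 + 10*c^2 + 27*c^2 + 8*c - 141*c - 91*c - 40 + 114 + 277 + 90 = -2*c^3 + 37*c^2 - 224*c + 441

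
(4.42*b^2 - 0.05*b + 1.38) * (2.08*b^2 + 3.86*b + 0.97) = 9.1936*b^4 + 16.9572*b^3 + 6.9648*b^2 + 5.2783*b + 1.3386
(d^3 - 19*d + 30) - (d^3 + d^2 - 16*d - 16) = -d^2 - 3*d + 46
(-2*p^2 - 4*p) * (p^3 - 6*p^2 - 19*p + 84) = -2*p^5 + 8*p^4 + 62*p^3 - 92*p^2 - 336*p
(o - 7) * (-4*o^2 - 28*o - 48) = -4*o^3 + 148*o + 336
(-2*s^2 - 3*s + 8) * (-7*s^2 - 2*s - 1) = 14*s^4 + 25*s^3 - 48*s^2 - 13*s - 8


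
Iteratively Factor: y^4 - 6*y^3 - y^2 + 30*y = (y + 2)*(y^3 - 8*y^2 + 15*y) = (y - 5)*(y + 2)*(y^2 - 3*y) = y*(y - 5)*(y + 2)*(y - 3)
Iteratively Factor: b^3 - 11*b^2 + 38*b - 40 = (b - 4)*(b^2 - 7*b + 10) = (b - 4)*(b - 2)*(b - 5)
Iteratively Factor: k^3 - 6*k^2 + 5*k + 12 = (k - 4)*(k^2 - 2*k - 3) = (k - 4)*(k + 1)*(k - 3)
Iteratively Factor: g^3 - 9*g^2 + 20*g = (g - 5)*(g^2 - 4*g) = g*(g - 5)*(g - 4)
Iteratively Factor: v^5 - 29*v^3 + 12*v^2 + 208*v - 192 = (v + 4)*(v^4 - 4*v^3 - 13*v^2 + 64*v - 48) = (v + 4)^2*(v^3 - 8*v^2 + 19*v - 12) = (v - 4)*(v + 4)^2*(v^2 - 4*v + 3) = (v - 4)*(v - 1)*(v + 4)^2*(v - 3)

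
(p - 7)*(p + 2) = p^2 - 5*p - 14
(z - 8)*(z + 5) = z^2 - 3*z - 40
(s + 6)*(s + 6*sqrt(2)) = s^2 + 6*s + 6*sqrt(2)*s + 36*sqrt(2)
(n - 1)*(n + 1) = n^2 - 1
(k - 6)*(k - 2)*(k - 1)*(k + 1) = k^4 - 8*k^3 + 11*k^2 + 8*k - 12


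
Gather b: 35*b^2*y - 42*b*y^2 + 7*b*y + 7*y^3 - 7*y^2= 35*b^2*y + b*(-42*y^2 + 7*y) + 7*y^3 - 7*y^2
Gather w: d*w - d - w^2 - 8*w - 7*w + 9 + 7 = -d - w^2 + w*(d - 15) + 16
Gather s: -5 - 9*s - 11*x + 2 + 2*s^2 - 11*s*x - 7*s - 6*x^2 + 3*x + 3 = 2*s^2 + s*(-11*x - 16) - 6*x^2 - 8*x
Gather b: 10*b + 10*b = 20*b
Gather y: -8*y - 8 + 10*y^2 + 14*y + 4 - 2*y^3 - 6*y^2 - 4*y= -2*y^3 + 4*y^2 + 2*y - 4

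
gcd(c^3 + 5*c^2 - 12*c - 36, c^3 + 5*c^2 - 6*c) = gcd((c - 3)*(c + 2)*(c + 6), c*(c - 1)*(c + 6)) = c + 6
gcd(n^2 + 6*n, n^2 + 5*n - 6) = n + 6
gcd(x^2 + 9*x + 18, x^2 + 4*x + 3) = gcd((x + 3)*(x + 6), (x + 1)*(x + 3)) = x + 3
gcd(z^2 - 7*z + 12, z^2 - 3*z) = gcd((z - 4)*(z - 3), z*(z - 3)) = z - 3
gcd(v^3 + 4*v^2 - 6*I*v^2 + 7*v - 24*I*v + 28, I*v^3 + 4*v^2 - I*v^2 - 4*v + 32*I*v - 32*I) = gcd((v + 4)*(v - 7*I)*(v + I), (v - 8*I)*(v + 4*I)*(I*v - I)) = 1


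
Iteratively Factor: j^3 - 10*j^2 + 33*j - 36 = (j - 4)*(j^2 - 6*j + 9) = (j - 4)*(j - 3)*(j - 3)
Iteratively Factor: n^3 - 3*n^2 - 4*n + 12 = (n + 2)*(n^2 - 5*n + 6) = (n - 2)*(n + 2)*(n - 3)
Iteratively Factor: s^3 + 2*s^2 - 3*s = (s)*(s^2 + 2*s - 3) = s*(s + 3)*(s - 1)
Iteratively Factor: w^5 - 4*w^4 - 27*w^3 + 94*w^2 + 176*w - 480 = (w + 4)*(w^4 - 8*w^3 + 5*w^2 + 74*w - 120) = (w - 5)*(w + 4)*(w^3 - 3*w^2 - 10*w + 24) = (w - 5)*(w - 4)*(w + 4)*(w^2 + w - 6) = (w - 5)*(w - 4)*(w - 2)*(w + 4)*(w + 3)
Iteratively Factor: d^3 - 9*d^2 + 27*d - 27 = (d - 3)*(d^2 - 6*d + 9) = (d - 3)^2*(d - 3)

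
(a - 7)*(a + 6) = a^2 - a - 42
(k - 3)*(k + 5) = k^2 + 2*k - 15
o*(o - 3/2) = o^2 - 3*o/2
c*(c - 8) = c^2 - 8*c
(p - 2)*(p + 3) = p^2 + p - 6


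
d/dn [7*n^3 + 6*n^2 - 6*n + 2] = 21*n^2 + 12*n - 6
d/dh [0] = 0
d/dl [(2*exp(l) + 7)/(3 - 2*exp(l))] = 20*exp(l)/(2*exp(l) - 3)^2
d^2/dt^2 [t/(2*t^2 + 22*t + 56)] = (t*(2*t + 11)^2 - (3*t + 11)*(t^2 + 11*t + 28))/(t^2 + 11*t + 28)^3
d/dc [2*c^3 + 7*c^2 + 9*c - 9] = 6*c^2 + 14*c + 9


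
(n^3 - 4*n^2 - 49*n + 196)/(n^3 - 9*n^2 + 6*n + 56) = (n + 7)/(n + 2)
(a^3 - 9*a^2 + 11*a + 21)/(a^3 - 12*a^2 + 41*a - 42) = (a + 1)/(a - 2)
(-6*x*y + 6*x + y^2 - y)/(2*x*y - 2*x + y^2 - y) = (-6*x + y)/(2*x + y)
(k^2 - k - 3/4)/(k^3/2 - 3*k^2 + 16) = (4*k^2 - 4*k - 3)/(2*(k^3 - 6*k^2 + 32))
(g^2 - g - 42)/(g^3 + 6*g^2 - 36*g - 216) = (g - 7)/(g^2 - 36)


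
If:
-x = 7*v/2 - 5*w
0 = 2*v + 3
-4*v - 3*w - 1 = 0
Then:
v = -3/2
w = 5/3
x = 163/12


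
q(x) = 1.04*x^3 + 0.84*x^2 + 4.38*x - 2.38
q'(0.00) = 4.38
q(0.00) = -2.38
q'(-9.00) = 241.98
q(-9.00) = -731.92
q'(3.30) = 43.90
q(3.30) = 58.60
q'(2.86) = 34.71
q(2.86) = 41.35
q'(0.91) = 8.49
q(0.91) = 3.09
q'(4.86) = 86.24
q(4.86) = 158.13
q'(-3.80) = 43.05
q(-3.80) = -63.96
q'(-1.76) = 11.09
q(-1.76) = -13.16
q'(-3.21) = 31.14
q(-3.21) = -42.18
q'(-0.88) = 5.32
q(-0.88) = -6.29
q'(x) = 3.12*x^2 + 1.68*x + 4.38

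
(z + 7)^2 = z^2 + 14*z + 49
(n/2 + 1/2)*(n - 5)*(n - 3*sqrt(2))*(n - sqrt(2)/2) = n^4/2 - 7*sqrt(2)*n^3/4 - 2*n^3 - n^2 + 7*sqrt(2)*n^2 - 6*n + 35*sqrt(2)*n/4 - 15/2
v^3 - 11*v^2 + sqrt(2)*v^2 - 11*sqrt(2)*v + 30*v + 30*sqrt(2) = (v - 6)*(v - 5)*(v + sqrt(2))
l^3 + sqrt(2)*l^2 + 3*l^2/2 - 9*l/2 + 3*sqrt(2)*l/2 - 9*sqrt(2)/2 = (l - 3/2)*(l + 3)*(l + sqrt(2))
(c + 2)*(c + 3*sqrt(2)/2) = c^2 + 2*c + 3*sqrt(2)*c/2 + 3*sqrt(2)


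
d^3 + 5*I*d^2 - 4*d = d*(d + I)*(d + 4*I)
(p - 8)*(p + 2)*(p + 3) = p^3 - 3*p^2 - 34*p - 48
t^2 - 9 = (t - 3)*(t + 3)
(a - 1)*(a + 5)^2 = a^3 + 9*a^2 + 15*a - 25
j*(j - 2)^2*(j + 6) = j^4 + 2*j^3 - 20*j^2 + 24*j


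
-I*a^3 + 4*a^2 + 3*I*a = a*(a + 3*I)*(-I*a + 1)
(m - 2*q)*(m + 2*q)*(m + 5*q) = m^3 + 5*m^2*q - 4*m*q^2 - 20*q^3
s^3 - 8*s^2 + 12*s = s*(s - 6)*(s - 2)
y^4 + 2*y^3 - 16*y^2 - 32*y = y*(y - 4)*(y + 2)*(y + 4)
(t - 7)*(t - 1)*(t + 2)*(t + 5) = t^4 - t^3 - 39*t^2 - 31*t + 70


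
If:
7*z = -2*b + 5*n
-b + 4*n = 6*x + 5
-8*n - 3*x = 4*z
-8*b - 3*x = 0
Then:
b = 95/349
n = 80/349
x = -760/1047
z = 30/349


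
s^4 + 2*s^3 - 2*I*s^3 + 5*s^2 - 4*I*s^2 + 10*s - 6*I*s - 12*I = (s + 2)*(s - 3*I)*(s - I)*(s + 2*I)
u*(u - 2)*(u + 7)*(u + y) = u^4 + u^3*y + 5*u^3 + 5*u^2*y - 14*u^2 - 14*u*y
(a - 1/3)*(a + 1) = a^2 + 2*a/3 - 1/3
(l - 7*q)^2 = l^2 - 14*l*q + 49*q^2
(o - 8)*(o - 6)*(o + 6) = o^3 - 8*o^2 - 36*o + 288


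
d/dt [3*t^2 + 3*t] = 6*t + 3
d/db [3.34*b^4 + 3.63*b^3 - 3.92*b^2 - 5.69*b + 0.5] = 13.36*b^3 + 10.89*b^2 - 7.84*b - 5.69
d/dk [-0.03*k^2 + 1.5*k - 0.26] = 1.5 - 0.06*k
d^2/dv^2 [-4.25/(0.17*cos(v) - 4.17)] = (-0.122825*sin(v)^2 + 3.012825*cos(v) - 0.122825)/(0.17*cos(v) - 4.17)^3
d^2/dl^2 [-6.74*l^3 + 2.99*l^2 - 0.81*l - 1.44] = 5.98 - 40.44*l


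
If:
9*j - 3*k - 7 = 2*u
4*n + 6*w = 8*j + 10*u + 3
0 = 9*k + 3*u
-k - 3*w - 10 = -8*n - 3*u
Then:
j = 15*w/226 + 251/339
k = 38/339 - 45*w/226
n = 57*w/452 + 1885/1356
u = 135*w/226 - 38/113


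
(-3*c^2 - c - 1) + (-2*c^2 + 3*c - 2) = -5*c^2 + 2*c - 3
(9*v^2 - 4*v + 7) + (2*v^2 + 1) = 11*v^2 - 4*v + 8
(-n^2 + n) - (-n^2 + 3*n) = -2*n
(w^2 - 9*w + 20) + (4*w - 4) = w^2 - 5*w + 16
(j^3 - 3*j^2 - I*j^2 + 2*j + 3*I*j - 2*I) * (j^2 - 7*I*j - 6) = j^5 - 3*j^4 - 8*I*j^4 - 11*j^3 + 24*I*j^3 + 39*j^2 - 10*I*j^2 - 26*j - 18*I*j + 12*I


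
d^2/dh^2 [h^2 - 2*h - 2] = 2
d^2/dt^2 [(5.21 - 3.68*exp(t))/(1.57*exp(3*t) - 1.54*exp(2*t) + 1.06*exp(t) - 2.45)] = (-36.283328*exp(6*t) + 142.271673*exp(5*t) - 122.794582*exp(4*t) - 123.258684*exp(3*t) + 238.155813*exp(2*t) - 82.332324*exp(t) - 8.55883)*exp(t)/(3.869893*exp(9*t) - 11.387838*exp(8*t) + 19.008618*exp(7*t) - 37.146487*exp(6*t) + 48.375504*exp(5*t) - 47.086032*exp(4*t) + 53.459071*exp(3*t) - 35.99001*exp(2*t) + 19.08795*exp(t) - 14.706125)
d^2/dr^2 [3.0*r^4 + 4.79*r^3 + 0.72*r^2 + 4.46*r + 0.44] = 36.0*r^2 + 28.74*r + 1.44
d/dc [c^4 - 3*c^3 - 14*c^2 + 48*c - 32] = 4*c^3 - 9*c^2 - 28*c + 48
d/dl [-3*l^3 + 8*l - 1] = 8 - 9*l^2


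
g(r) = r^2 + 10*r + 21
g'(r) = 2*r + 10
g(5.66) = 109.64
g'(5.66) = 21.32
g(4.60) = 88.16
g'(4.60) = 19.20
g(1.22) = 34.69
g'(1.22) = 12.44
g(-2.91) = 0.37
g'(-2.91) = 4.18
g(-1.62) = 7.42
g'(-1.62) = 6.76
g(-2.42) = 2.66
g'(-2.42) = 5.16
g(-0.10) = 20.01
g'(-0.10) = 9.80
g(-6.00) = -3.00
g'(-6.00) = -2.00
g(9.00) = 192.00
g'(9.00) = 28.00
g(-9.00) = 12.00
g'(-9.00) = -8.00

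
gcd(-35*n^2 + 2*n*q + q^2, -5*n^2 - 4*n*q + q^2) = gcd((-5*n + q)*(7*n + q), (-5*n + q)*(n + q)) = -5*n + q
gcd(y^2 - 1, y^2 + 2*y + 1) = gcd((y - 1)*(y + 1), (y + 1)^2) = y + 1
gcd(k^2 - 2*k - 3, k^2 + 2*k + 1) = k + 1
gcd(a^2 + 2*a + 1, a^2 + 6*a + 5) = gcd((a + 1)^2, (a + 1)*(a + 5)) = a + 1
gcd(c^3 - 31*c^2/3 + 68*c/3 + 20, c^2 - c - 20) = c - 5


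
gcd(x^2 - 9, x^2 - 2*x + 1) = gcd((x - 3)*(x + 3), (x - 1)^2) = 1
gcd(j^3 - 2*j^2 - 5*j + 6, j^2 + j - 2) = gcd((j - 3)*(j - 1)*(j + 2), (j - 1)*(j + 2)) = j^2 + j - 2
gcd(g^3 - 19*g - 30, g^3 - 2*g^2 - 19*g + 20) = g - 5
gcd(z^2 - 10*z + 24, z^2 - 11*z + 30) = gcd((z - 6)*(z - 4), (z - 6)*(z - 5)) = z - 6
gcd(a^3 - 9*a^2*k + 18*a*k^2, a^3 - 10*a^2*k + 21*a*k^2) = a^2 - 3*a*k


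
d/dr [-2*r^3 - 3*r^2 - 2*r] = -6*r^2 - 6*r - 2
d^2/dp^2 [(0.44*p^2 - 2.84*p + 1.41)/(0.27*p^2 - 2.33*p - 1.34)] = (0.139536*p^3 + 1.571886*p^2 - 11.487258*p + 35.643998)/(0.019683*p^6 - 0.509571*p^5 + 4.104351*p^4 - 7.591373*p^3 - 20.369742*p^2 - 12.551244*p - 2.406104)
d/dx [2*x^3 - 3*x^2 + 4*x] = 6*x^2 - 6*x + 4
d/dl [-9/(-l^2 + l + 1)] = 9*(1 - 2*l)/(-l^2 + l + 1)^2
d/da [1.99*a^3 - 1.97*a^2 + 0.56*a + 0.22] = 5.97*a^2 - 3.94*a + 0.56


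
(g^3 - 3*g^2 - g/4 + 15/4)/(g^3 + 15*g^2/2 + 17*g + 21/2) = (4*g^2 - 16*g + 15)/(2*(2*g^2 + 13*g + 21))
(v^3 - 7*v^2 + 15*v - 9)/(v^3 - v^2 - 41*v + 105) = (v^2 - 4*v + 3)/(v^2 + 2*v - 35)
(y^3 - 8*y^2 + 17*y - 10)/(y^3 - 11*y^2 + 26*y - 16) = (y - 5)/(y - 8)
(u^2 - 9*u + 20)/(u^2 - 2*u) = (u^2 - 9*u + 20)/(u*(u - 2))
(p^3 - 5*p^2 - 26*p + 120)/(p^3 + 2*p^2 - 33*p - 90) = (p - 4)/(p + 3)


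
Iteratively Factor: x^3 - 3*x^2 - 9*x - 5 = (x + 1)*(x^2 - 4*x - 5) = (x - 5)*(x + 1)*(x + 1)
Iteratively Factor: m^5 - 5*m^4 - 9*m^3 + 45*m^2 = (m)*(m^4 - 5*m^3 - 9*m^2 + 45*m) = m*(m - 3)*(m^3 - 2*m^2 - 15*m) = m*(m - 5)*(m - 3)*(m^2 + 3*m) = m^2*(m - 5)*(m - 3)*(m + 3)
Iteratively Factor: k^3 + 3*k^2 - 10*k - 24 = (k + 2)*(k^2 + k - 12) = (k + 2)*(k + 4)*(k - 3)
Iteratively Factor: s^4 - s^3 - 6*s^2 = (s - 3)*(s^3 + 2*s^2) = s*(s - 3)*(s^2 + 2*s) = s^2*(s - 3)*(s + 2)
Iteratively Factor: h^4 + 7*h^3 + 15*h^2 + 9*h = (h + 3)*(h^3 + 4*h^2 + 3*h) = (h + 1)*(h + 3)*(h^2 + 3*h) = (h + 1)*(h + 3)^2*(h)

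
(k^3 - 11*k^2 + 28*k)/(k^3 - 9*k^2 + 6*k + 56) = k/(k + 2)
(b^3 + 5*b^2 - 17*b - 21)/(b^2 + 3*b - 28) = (b^2 - 2*b - 3)/(b - 4)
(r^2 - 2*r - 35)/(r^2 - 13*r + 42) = (r + 5)/(r - 6)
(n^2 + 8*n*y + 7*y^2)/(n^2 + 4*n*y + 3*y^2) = (n + 7*y)/(n + 3*y)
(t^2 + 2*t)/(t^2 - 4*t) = (t + 2)/(t - 4)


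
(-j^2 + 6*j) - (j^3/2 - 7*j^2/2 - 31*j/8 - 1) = -j^3/2 + 5*j^2/2 + 79*j/8 + 1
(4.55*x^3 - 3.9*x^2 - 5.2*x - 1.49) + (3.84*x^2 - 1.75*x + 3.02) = 4.55*x^3 - 0.0600000000000001*x^2 - 6.95*x + 1.53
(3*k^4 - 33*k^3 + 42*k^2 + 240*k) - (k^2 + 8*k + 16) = 3*k^4 - 33*k^3 + 41*k^2 + 232*k - 16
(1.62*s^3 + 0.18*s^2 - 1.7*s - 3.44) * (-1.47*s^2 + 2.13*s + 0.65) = -2.3814*s^5 + 3.186*s^4 + 3.9354*s^3 + 1.5528*s^2 - 8.4322*s - 2.236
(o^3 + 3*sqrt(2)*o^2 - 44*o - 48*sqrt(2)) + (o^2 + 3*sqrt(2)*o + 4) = o^3 + o^2 + 3*sqrt(2)*o^2 - 44*o + 3*sqrt(2)*o - 48*sqrt(2) + 4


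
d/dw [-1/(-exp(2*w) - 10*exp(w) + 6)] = 2*(-exp(w) - 5)*exp(w)/(exp(2*w) + 10*exp(w) - 6)^2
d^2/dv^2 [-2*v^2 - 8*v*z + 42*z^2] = -4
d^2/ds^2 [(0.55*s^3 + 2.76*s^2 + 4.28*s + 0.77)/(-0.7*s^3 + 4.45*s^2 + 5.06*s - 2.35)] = (-6.1313*s^6 - 24.2718*s^5 + 27.6670800000001*s^4 - 13.26269*s^3 - 124.57221*s^2 - 383.20149*s - 187.805254)/(0.343*s^9 - 6.5415*s^8 + 34.14705*s^7 + 9.90477499999997*s^6 - 290.75589*s^5 - 252.142635*s^4 + 199.532734*s^3 + 106.780005*s^2 - 83.83155*s + 12.977875)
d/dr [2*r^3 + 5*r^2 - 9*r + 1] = 6*r^2 + 10*r - 9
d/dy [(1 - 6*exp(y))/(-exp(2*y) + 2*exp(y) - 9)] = 2*(-3*exp(2*y) + exp(y) + 26)*exp(y)/(exp(4*y) - 4*exp(3*y) + 22*exp(2*y) - 36*exp(y) + 81)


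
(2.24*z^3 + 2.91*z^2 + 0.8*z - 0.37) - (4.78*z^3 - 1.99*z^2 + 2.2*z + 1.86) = -2.54*z^3 + 4.9*z^2 - 1.4*z - 2.23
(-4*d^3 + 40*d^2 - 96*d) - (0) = -4*d^3 + 40*d^2 - 96*d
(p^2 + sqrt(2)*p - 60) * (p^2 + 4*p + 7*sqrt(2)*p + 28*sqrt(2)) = p^4 + 4*p^3 + 8*sqrt(2)*p^3 - 46*p^2 + 32*sqrt(2)*p^2 - 420*sqrt(2)*p - 184*p - 1680*sqrt(2)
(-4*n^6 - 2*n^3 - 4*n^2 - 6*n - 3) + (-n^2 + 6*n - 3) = -4*n^6 - 2*n^3 - 5*n^2 - 6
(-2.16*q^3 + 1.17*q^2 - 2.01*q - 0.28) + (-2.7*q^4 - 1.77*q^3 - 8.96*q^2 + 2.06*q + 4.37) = -2.7*q^4 - 3.93*q^3 - 7.79*q^2 + 0.0500000000000003*q + 4.09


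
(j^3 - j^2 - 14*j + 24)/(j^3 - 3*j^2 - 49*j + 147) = (j^2 + 2*j - 8)/(j^2 - 49)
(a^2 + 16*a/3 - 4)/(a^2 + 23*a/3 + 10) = (3*a - 2)/(3*a + 5)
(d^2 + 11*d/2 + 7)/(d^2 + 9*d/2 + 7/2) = (d + 2)/(d + 1)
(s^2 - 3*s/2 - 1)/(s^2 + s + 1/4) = 2*(s - 2)/(2*s + 1)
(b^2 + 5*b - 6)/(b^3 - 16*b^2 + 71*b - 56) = (b + 6)/(b^2 - 15*b + 56)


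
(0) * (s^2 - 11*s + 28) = 0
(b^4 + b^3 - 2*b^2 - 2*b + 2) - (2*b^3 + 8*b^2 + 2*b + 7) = b^4 - b^3 - 10*b^2 - 4*b - 5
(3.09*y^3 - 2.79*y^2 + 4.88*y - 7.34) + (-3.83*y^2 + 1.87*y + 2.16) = 3.09*y^3 - 6.62*y^2 + 6.75*y - 5.18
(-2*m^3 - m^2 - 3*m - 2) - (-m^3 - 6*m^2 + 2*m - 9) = -m^3 + 5*m^2 - 5*m + 7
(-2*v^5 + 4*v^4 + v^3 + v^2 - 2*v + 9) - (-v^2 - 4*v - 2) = -2*v^5 + 4*v^4 + v^3 + 2*v^2 + 2*v + 11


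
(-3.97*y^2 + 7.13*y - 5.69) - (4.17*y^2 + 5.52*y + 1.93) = -8.14*y^2 + 1.61*y - 7.62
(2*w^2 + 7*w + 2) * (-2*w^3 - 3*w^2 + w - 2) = -4*w^5 - 20*w^4 - 23*w^3 - 3*w^2 - 12*w - 4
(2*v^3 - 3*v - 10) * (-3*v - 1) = -6*v^4 - 2*v^3 + 9*v^2 + 33*v + 10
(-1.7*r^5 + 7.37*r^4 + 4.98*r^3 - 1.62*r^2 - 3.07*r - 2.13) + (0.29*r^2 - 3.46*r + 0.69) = -1.7*r^5 + 7.37*r^4 + 4.98*r^3 - 1.33*r^2 - 6.53*r - 1.44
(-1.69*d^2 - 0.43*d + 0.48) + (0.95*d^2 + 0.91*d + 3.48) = -0.74*d^2 + 0.48*d + 3.96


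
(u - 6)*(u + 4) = u^2 - 2*u - 24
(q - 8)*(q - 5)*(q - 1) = q^3 - 14*q^2 + 53*q - 40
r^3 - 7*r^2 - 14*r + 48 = (r - 8)*(r - 2)*(r + 3)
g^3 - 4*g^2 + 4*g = g*(g - 2)^2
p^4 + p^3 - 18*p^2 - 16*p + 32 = (p - 4)*(p - 1)*(p + 2)*(p + 4)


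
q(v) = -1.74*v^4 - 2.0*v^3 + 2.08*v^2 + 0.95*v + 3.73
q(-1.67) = 3.73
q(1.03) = 2.77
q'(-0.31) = -0.71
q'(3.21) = -277.73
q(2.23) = -49.02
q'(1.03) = -8.74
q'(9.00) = -5521.45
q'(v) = -6.96*v^3 - 6.0*v^2 + 4.16*v + 0.95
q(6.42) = -3389.56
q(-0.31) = 3.68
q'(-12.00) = 11113.91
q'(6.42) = -2061.32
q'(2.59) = -149.45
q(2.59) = -92.90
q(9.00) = -12693.38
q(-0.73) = 4.43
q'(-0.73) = -2.58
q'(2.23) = -96.79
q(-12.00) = -32332.79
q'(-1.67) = 9.69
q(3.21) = -222.68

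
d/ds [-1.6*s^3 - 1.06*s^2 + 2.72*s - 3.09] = -4.8*s^2 - 2.12*s + 2.72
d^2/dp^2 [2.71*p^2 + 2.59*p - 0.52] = 5.42000000000000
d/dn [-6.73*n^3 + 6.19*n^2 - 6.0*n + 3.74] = -20.19*n^2 + 12.38*n - 6.0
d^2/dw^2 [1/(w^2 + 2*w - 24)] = 2*(-w^2 - 2*w + 4*(w + 1)^2 + 24)/(w^2 + 2*w - 24)^3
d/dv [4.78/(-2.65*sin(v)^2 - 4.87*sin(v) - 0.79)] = (25.334*sin(v) + 23.2786)*cos(v)/(2.65*sin(v)^2 + 4.87*sin(v) + 0.79)^2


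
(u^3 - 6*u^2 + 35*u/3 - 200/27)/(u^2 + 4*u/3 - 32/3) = (9*u^2 - 30*u + 25)/(9*(u + 4))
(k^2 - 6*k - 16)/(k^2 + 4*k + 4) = (k - 8)/(k + 2)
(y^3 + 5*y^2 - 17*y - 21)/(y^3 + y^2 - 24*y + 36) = (y^2 + 8*y + 7)/(y^2 + 4*y - 12)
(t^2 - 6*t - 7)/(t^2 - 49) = (t + 1)/(t + 7)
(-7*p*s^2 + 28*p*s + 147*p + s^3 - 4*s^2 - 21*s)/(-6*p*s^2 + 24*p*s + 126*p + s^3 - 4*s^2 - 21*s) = (7*p - s)/(6*p - s)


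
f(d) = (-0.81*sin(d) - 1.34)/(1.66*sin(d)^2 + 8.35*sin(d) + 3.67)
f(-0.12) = -0.46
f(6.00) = -0.76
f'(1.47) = 0.01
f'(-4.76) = 0.00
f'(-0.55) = 91.92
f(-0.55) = 3.80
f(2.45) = -0.19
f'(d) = (-3.32*sin(d)*cos(d) - 8.35*cos(d))*(-0.81*sin(d) - 1.34)/(1.66*sin(d)^2 + 8.35*sin(d) + 3.67)^2 - 0.81*cos(d)/(1.66*sin(d)^2 + 8.35*sin(d) + 3.67)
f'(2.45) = -0.10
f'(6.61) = 0.22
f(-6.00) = -0.26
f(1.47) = -0.16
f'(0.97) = 0.05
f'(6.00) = 3.16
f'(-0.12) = 1.05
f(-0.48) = -5.75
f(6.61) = -0.25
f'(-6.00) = 0.24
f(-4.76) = -0.16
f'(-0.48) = 202.37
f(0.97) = -0.17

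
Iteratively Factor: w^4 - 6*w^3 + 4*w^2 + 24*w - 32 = (w - 4)*(w^3 - 2*w^2 - 4*w + 8) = (w - 4)*(w - 2)*(w^2 - 4) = (w - 4)*(w - 2)*(w + 2)*(w - 2)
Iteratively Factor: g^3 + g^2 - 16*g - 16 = (g + 1)*(g^2 - 16) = (g + 1)*(g + 4)*(g - 4)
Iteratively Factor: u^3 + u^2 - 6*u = (u)*(u^2 + u - 6) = u*(u + 3)*(u - 2)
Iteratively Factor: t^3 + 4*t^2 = (t)*(t^2 + 4*t) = t^2*(t + 4)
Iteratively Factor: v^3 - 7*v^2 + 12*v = (v)*(v^2 - 7*v + 12) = v*(v - 4)*(v - 3)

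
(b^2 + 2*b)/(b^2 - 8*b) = (b + 2)/(b - 8)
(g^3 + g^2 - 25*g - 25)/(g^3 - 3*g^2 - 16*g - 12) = (g^2 - 25)/(g^2 - 4*g - 12)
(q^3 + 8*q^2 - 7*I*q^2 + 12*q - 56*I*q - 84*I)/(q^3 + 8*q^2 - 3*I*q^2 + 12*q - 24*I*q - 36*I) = (q - 7*I)/(q - 3*I)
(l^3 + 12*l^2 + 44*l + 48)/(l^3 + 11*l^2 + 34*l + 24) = (l + 2)/(l + 1)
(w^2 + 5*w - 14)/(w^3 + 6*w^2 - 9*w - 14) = 1/(w + 1)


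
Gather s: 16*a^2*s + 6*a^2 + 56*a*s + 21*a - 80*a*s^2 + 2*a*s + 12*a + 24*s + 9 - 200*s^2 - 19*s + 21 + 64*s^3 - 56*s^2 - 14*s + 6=6*a^2 + 33*a + 64*s^3 + s^2*(-80*a - 256) + s*(16*a^2 + 58*a - 9) + 36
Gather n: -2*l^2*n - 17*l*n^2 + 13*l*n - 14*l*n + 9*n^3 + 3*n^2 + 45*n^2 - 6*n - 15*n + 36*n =9*n^3 + n^2*(48 - 17*l) + n*(-2*l^2 - l + 15)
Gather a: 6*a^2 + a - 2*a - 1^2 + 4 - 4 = 6*a^2 - a - 1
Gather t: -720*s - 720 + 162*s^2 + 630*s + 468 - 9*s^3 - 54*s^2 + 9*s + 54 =-9*s^3 + 108*s^2 - 81*s - 198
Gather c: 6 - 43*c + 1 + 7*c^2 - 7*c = 7*c^2 - 50*c + 7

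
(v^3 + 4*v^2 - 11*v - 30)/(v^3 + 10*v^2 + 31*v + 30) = (v - 3)/(v + 3)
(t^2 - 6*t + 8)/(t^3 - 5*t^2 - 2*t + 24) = (t - 2)/(t^2 - t - 6)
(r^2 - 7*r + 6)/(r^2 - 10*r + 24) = (r - 1)/(r - 4)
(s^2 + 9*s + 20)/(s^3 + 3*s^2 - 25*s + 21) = (s^2 + 9*s + 20)/(s^3 + 3*s^2 - 25*s + 21)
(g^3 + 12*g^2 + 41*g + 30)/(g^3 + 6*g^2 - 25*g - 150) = (g + 1)/(g - 5)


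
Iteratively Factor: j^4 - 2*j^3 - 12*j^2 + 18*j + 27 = (j - 3)*(j^3 + j^2 - 9*j - 9) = (j - 3)^2*(j^2 + 4*j + 3) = (j - 3)^2*(j + 3)*(j + 1)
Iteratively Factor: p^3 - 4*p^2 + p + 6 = (p - 3)*(p^2 - p - 2) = (p - 3)*(p + 1)*(p - 2)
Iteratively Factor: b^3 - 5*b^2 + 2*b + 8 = (b - 2)*(b^2 - 3*b - 4) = (b - 2)*(b + 1)*(b - 4)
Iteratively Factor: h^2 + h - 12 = (h + 4)*(h - 3)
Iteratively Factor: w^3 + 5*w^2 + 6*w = (w + 2)*(w^2 + 3*w) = (w + 2)*(w + 3)*(w)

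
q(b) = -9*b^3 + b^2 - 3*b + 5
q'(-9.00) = -2208.00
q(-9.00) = 6674.00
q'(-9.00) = -2208.00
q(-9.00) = 6674.00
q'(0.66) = -13.44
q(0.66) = 0.87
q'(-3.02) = -255.29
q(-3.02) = 271.07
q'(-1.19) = -43.61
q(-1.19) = 25.15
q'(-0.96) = -29.80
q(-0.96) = 16.76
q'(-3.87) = -415.12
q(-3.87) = 553.23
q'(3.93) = -412.15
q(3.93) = -537.63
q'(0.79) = -18.27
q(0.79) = -1.18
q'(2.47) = -162.78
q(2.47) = -131.93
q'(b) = -27*b^2 + 2*b - 3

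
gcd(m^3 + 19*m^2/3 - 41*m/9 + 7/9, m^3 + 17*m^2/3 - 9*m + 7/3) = m^2 + 20*m/3 - 7/3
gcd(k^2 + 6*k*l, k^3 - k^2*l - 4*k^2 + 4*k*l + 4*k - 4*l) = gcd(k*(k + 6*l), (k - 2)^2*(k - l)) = 1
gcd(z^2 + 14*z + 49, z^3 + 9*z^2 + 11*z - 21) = z + 7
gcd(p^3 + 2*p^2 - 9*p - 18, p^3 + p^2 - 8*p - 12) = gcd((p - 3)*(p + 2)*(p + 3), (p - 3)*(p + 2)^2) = p^2 - p - 6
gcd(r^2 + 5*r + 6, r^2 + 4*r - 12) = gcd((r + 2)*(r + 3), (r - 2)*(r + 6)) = 1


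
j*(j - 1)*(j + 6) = j^3 + 5*j^2 - 6*j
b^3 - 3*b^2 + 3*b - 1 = (b - 1)^3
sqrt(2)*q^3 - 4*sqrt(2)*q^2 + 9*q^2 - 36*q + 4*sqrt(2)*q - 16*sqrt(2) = (q - 4)*(q + 4*sqrt(2))*(sqrt(2)*q + 1)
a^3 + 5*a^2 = a^2*(a + 5)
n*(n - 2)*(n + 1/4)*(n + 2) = n^4 + n^3/4 - 4*n^2 - n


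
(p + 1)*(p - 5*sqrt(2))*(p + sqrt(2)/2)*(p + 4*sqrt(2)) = p^4 - sqrt(2)*p^3/2 + p^3 - 41*p^2 - sqrt(2)*p^2/2 - 41*p - 20*sqrt(2)*p - 20*sqrt(2)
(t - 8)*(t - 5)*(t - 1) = t^3 - 14*t^2 + 53*t - 40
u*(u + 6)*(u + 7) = u^3 + 13*u^2 + 42*u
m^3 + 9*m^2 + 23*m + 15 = (m + 1)*(m + 3)*(m + 5)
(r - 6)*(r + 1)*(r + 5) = r^3 - 31*r - 30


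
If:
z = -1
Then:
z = -1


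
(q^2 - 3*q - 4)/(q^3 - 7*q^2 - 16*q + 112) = (q + 1)/(q^2 - 3*q - 28)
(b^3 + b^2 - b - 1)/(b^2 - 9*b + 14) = (b^3 + b^2 - b - 1)/(b^2 - 9*b + 14)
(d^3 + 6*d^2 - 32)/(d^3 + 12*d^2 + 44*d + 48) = (d^2 + 2*d - 8)/(d^2 + 8*d + 12)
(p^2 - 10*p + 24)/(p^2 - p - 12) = (p - 6)/(p + 3)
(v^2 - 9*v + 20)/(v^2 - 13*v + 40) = (v - 4)/(v - 8)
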